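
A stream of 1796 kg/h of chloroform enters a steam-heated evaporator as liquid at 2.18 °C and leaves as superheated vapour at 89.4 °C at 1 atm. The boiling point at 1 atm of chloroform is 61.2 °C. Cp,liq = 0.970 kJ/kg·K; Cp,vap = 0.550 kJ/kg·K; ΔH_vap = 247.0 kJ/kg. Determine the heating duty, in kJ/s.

liquid 2.18→61.2 °C: 57.249 kJ/kg
vaporisation at 61.2 °C: 247 kJ/kg
vapour 61.2→89.4 °C: 15.51 kJ/kg
Δh = 57.249 + 247 + 15.51 = 319.76 kJ/kg
Q = ṁ·Δh = 1796 kg/h × 319.76 kJ/kg = 574290 kJ/h
|Q| = 159.52 kW

Q = 160 kJ/s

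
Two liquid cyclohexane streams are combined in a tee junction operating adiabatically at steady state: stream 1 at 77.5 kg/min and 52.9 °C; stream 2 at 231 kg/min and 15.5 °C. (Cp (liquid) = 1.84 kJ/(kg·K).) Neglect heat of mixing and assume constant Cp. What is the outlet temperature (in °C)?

T_out = 24.9 °C

Adiabatic, steady state ⇒ Σ ṁᵢCp,ᵢ(T_out − Tᵢ) = 0
Σ ṁᵢCp,ᵢTᵢ = 77.5×1.84×52.9 + 231×1.84×15.5 = 14132
Σ ṁᵢCp,ᵢ = 77.5×1.84 + 231×1.84 = 567.64
T_out = 14132 / 567.64 = 24.895 °C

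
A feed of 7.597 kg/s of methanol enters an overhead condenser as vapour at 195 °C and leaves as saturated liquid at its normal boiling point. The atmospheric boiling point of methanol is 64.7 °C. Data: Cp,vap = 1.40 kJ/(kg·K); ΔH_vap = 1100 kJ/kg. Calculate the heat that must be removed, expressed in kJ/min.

Q_c = 585000 kJ/min

vapour 195→64.7 °C: -182.42 kJ/kg
condensation at 64.7 °C: -1100 kJ/kg
Δh = -182.42 + -1100 = -1282.4 kJ/kg
Q = ṁ·Δh = 7.597 kg/s × -1282.4 kJ/kg = -9742.5 kJ/s
|Q| = 9742.5 kW = 584550 kJ/min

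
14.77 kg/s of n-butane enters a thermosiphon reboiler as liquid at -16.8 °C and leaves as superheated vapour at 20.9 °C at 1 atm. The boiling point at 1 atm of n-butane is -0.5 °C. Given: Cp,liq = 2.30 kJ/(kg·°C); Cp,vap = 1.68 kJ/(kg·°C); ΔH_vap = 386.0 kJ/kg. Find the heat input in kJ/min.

liquid -16.8→-0.5 °C: 37.49 kJ/kg
vaporisation at -0.5 °C: 386 kJ/kg
vapour -0.5→20.9 °C: 35.952 kJ/kg
Δh = 37.49 + 386 + 35.952 = 459.44 kJ/kg
Q = ṁ·Δh = 14.77 kg/s × 459.44 kJ/kg = 6786 kJ/s
|Q| = 6786 kW = 407160 kJ/min

Q = 407000 kJ/min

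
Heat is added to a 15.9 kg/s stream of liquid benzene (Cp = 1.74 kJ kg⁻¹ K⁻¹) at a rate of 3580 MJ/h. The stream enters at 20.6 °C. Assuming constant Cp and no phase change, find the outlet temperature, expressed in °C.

T_out = 56.5 °C

Q = 3580 MJ/h = 994.44 kJ/s
ΔT = Q/(ṁ·Cp) = 994.44/(15.9×1.74) = 35.945 K
T_out = 20.6 + 35.945 = 56.545 °C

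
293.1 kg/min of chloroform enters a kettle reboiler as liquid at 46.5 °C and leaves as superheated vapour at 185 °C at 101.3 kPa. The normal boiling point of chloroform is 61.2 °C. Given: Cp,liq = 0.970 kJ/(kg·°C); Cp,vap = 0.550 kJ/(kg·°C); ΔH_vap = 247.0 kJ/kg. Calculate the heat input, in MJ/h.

Q = 5790 MJ/h

liquid 46.5→61.2 °C: 14.259 kJ/kg
vaporisation at 61.2 °C: 247 kJ/kg
vapour 61.2→185 °C: 68.09 kJ/kg
Δh = 14.259 + 247 + 68.09 = 329.35 kJ/kg
Q = ṁ·Δh = 293.1 kg/min × 329.35 kJ/kg = 96532 kJ/min
|Q| = 1608.9 kW = 5791.9 MJ/h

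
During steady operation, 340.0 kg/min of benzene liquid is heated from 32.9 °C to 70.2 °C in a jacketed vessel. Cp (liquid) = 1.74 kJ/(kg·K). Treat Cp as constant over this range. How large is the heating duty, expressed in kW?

Q = ṁ·Cp·ΔT = 340.0 × 1.74 × (70.2 − 32.9) = 22067 kJ/min
Converting: 22067 / 60 s = 367.78 kW

Q = 368 kW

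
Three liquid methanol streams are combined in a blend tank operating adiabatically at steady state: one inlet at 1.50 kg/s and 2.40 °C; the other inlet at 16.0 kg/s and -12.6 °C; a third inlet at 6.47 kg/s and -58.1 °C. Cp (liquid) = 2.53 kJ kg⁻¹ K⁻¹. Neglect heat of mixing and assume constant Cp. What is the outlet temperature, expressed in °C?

T_out = -23.9 °C

No heat crosses the boundary, so H_out = H_in.
T_out = Σ ṁᵢCp,ᵢTᵢ / Σ ṁᵢCp,ᵢ
      = -1452 / 60.644 = -23.943 °C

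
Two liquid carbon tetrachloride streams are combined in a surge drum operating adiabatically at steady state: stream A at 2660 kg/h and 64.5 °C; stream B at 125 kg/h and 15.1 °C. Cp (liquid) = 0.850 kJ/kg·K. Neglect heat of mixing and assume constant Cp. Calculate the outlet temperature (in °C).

T_out = 62.3 °C

No heat crosses the boundary, so H_out = H_in.
T_out = Σ ṁᵢCp,ᵢTᵢ / Σ ṁᵢCp,ᵢ
      = 147440 / 2367.2 = 62.283 °C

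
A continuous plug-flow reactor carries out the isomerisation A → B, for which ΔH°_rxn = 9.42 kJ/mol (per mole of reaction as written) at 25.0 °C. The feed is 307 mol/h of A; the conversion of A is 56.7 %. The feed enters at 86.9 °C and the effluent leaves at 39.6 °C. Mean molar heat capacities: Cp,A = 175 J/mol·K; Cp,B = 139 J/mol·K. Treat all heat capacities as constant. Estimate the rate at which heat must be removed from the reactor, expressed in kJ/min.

Q_out = 16.5 kJ/min

Extent of reaction ξ = 0.567 × 307 = 174.07 mol/h
Reaction term: ξ·ΔH°_rxn = 174.07 × 9.42 = 1639.7 kJ/h
Sensible, feed 86.9→25 °C: -3325.6 kJ/h
Outlet flows (mol/h): A 132.93, B 174.07
Sensible, products 25→39.6 °C: 692.89 kJ/h
Q = ΔH = -992.95 kJ/h = -0.27582 kW
Heat removed = 16.549 kJ/min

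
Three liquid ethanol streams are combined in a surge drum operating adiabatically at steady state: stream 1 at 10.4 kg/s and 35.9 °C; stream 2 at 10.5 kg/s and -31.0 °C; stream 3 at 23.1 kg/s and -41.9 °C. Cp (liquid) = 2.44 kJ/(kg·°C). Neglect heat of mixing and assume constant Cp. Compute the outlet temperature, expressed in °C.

T_out = -20.9 °C

Energy balance with Q = 0: Σ ṁᵢCp,ᵢ(T_out − Tᵢ) = 0
T_out = Σ ṁᵢCp,ᵢTᵢ / Σ ṁᵢCp,ᵢ
      = -2244.9 / 107.36 = -20.91 °C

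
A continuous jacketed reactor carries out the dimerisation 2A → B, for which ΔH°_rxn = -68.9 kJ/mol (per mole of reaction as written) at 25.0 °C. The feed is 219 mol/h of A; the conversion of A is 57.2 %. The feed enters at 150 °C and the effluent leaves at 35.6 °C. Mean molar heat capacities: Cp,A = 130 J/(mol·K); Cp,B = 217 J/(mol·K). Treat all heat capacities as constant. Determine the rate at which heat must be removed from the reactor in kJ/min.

Extent of reaction ξ = 0.572 × 219 / 2 = 62.634 mol/h
Reaction term: ξ·ΔH°_rxn = 62.634 × -68.9 = -4315.5 kJ/h
Sensible, feed 150→25 °C: -3558.8 kJ/h
Outlet flows (mol/h): A 93.732, B 62.634
Sensible, products 25→35.6 °C: 273.23 kJ/h
Q = ΔH = -7601 kJ/h = -2.1114 kW
Heat removed = 126.68 kJ/min

Q_out = 127 kJ/min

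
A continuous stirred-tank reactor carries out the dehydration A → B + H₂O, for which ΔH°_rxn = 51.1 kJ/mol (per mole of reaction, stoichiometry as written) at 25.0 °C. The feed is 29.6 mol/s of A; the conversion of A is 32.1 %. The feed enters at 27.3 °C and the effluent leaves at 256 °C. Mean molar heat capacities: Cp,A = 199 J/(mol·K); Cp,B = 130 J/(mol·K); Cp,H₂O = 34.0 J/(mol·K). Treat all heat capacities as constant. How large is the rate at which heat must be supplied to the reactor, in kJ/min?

Q_in = 105000 kJ/min

Extent of reaction ξ = 0.321 × 29.6 = 9.5016 mol/s
Reaction term: ξ·ΔH°_rxn = 9.5016 × 51.1 = 485.53 kJ/s
Sensible, feed 27.3→25 °C: -13.548 kJ/s
Outlet flows (mol/s): A 20.098, B 9.5016, H₂O 9.5016
Sensible, products 25→256 °C: 1283.9 kJ/s
Q = ΔH = 1755.8 kJ/s = 1755.8 kW
Heat supplied = 105350 kJ/min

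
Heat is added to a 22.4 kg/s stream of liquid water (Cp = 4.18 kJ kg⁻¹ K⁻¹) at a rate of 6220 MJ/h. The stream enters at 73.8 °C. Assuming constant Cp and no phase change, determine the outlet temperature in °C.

Q = 6220 MJ/h = 1727.8 kJ/s
ΔT = Q/(ṁ·Cp) = 1727.8/(22.4×4.18) = 18.453 K
T_out = 73.8 + 18.453 = 92.253 °C

T_out = 92.3 °C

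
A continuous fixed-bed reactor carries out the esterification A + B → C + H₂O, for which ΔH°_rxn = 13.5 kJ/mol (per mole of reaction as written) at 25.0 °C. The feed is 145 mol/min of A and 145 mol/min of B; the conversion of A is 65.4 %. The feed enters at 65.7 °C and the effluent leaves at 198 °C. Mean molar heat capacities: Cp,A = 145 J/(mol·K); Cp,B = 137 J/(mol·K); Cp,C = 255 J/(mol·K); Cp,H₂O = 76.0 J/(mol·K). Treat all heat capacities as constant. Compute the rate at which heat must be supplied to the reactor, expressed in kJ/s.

Extent of reaction ξ = 0.654 × 145 = 94.83 mol/min
Reaction term: ξ·ΔH°_rxn = 94.83 × 13.5 = 1280.2 kJ/min
Sensible, feed 65.7→25 °C: -1664.2 kJ/min
Outlet flows (mol/min): A 50.17, B 50.17, C 94.83, H₂O 94.83
Sensible, products 25→198 °C: 7877.8 kJ/min
Q = ΔH = 7493.8 kJ/min = 124.9 kW
Heat supplied = 124.9 kJ/s

Q_in = 125 kJ/s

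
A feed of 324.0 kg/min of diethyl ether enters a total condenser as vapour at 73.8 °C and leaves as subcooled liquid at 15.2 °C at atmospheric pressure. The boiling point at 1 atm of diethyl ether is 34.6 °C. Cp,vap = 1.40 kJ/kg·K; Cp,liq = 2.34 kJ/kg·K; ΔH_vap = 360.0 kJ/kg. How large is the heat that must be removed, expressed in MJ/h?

Q_c = 8950 MJ/h

vapour 73.8→34.6 °C: -54.88 kJ/kg
condensation at 34.6 °C: -360 kJ/kg
liquid 34.6→15.2 °C: -45.396 kJ/kg
Δh = -54.88 + -360 + -45.396 = -460.28 kJ/kg
Q = ṁ·Δh = 324.0 kg/min × -460.28 kJ/kg = -149130 kJ/min
|Q| = 2485.5 kW = 8947.8 MJ/h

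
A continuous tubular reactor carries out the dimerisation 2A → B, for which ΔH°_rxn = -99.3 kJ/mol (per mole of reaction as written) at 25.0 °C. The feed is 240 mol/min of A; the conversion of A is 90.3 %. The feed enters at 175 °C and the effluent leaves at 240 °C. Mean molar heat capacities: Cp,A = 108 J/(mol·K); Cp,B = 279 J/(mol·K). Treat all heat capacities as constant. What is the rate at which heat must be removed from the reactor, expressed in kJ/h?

Extent of reaction ξ = 0.903 × 240 / 2 = 108.36 mol/min
Reaction term: ξ·ΔH°_rxn = 108.36 × -99.3 = -10760 kJ/min
Sensible, feed 175→25 °C: -3888 kJ/min
Outlet flows (mol/min): A 23.28, B 108.36
Sensible, products 25→240 °C: 7040.5 kJ/min
Q = ΔH = -7607.6 kJ/min = -126.79 kW
Heat removed = 456460 kJ/h

Q_out = 456000 kJ/h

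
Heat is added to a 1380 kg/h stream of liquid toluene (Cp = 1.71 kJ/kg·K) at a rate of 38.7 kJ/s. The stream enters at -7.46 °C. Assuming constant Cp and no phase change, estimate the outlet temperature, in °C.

T_out = 51.6 °C

Q = 38.7 kJ/s = 139320 kJ/h
ΔT = Q/(ṁ·Cp) = 139320/(1380×1.71) = 59.039 K
T_out = -7.46 + 59.039 = 51.579 °C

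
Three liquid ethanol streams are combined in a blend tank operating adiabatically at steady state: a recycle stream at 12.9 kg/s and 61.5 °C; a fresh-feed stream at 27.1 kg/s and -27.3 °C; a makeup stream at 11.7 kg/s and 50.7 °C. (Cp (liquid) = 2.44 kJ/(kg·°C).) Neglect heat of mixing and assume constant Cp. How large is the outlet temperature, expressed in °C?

T_out = 12.5 °C

Energy balance with Q = 0: Σ ṁᵢCp,ᵢ(T_out − Tᵢ) = 0
T_out = Σ ṁᵢCp,ᵢTᵢ / Σ ṁᵢCp,ᵢ
      = 1578 / 126.15 = 12.509 °C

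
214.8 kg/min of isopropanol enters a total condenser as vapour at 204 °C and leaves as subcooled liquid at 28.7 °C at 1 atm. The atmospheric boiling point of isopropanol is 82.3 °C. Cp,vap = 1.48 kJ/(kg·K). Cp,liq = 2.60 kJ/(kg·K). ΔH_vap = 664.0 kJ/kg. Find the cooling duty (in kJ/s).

vapour 204→82.3 °C: -180.12 kJ/kg
condensation at 82.3 °C: -664 kJ/kg
liquid 82.3→28.7 °C: -139.36 kJ/kg
Δh = -180.12 + -664 + -139.36 = -983.48 kJ/kg
Q = ṁ·Δh = 214.8 kg/min × -983.48 kJ/kg = -211250 kJ/min
|Q| = 3520.8 kW

Q_c = 3520 kJ/s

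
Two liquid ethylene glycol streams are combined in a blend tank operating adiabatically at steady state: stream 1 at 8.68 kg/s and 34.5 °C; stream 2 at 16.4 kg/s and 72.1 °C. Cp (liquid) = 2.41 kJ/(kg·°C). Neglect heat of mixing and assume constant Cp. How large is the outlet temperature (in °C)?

T_out = 59.1 °C

Adiabatic, steady state ⇒ Σ ṁᵢCp,ᵢ(T_out − Tᵢ) = 0
Σ ṁᵢCp,ᵢTᵢ = 8.68×2.41×34.5 + 16.4×2.41×72.1 = 3571.4
Σ ṁᵢCp,ᵢ = 8.68×2.41 + 16.4×2.41 = 60.443
T_out = 3571.4 / 60.443 = 59.087 °C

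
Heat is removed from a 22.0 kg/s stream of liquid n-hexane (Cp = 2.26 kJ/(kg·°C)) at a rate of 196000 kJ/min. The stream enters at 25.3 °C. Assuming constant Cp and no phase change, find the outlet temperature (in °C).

Q = 196000 kJ/min = 3266.7 kJ/s
ΔT = Q/(ṁ·Cp) = 3266.7/(22.0×2.26) = 65.701 K
T_out = 25.3 − 65.701 = -40.401 °C

T_out = -40.4 °C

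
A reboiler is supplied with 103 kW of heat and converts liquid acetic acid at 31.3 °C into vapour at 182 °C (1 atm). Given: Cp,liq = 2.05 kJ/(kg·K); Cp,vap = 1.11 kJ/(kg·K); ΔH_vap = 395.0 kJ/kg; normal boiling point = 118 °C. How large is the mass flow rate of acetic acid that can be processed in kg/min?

ṁ = 9.60 kg/min

Δh = 2.05×(118−31.3) + 395.0 + 1.11×(182−118) = 643.77 kJ/kg
Q = 103 kW = 103 kJ/s = 6180 kJ/min
ṁ = Q/Δh = 6180 / 643.77 = 9.5996 kg/min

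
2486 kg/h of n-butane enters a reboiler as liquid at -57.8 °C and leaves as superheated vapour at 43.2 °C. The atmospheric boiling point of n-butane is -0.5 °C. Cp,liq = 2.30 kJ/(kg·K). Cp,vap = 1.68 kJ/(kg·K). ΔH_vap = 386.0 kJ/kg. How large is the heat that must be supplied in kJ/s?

Q = 408 kJ/s

liquid -57.8→-0.5 °C: 131.79 kJ/kg
vaporisation at -0.5 °C: 386 kJ/kg
vapour -0.5→43.2 °C: 73.416 kJ/kg
Δh = 131.79 + 386 + 73.416 = 591.21 kJ/kg
Q = ṁ·Δh = 2486 kg/h × 591.21 kJ/kg = 1.4697e+06 kJ/h
|Q| = 408.26 kW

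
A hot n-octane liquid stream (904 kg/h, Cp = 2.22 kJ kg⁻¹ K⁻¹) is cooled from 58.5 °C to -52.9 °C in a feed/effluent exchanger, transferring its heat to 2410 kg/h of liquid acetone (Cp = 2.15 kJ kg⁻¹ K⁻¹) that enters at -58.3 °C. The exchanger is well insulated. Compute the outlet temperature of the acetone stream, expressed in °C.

Heat released by hot stream: Q = 904 × 2.22 × (58.5 − -52.9) = 223570 kJ/h
Energy balance on cold side (adiabatic exchanger): Q = ṁ_c·Cp_c·(T_c,out − T_c,in)
T_c,out = -58.3 + 223570/(2410 × 2.15) = -15.153 °C

T_c,out = -15.2 °C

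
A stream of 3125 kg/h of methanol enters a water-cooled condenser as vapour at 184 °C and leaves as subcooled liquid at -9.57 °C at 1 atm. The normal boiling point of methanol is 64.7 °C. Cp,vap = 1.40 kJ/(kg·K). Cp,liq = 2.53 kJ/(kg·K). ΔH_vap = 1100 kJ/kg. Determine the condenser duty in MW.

vapour 184→64.7 °C: -167.02 kJ/kg
condensation at 64.7 °C: -1100 kJ/kg
liquid 64.7→-9.57 °C: -187.9 kJ/kg
Δh = -167.02 + -1100 + -187.9 = -1454.9 kJ/kg
Q = ṁ·Δh = 3125 kg/h × -1454.9 kJ/kg = -4.5466e+06 kJ/h
|Q| = 1263 kW = 1.263 MW

Q_c = 1.26 MW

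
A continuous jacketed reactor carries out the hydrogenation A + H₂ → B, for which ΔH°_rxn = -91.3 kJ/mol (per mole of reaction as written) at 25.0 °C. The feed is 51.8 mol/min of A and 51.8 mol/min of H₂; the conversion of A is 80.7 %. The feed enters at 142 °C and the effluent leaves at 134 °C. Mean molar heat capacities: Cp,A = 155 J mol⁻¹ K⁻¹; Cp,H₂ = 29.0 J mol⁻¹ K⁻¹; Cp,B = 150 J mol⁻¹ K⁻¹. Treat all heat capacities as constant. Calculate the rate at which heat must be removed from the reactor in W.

Extent of reaction ξ = 0.807 × 51.8 = 41.803 mol/min
Reaction term: ξ·ΔH°_rxn = 41.803 × -91.3 = -3816.6 kJ/min
Sensible, feed 142→25 °C: -1115.2 kJ/min
Outlet flows (mol/min): A 9.9974, H₂ 9.9974, B 41.803
Sensible, products 25→134 °C: 883.98 kJ/min
Q = ΔH = -4047.7 kJ/min = -67.462 kW
Heat removed = 67462 W

Q_out = 67500 W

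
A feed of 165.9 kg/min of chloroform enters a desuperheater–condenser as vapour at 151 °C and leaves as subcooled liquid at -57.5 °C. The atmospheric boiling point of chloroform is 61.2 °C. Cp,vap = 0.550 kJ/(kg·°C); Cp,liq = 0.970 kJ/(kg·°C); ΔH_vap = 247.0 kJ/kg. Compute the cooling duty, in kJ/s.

vapour 151→61.2 °C: -49.39 kJ/kg
condensation at 61.2 °C: -247 kJ/kg
liquid 61.2→-57.5 °C: -115.14 kJ/kg
Δh = -49.39 + -247 + -115.14 = -411.53 kJ/kg
Q = ṁ·Δh = 165.9 kg/min × -411.53 kJ/kg = -68273 kJ/min
|Q| = 1137.9 kW

Q_c = 1140 kJ/s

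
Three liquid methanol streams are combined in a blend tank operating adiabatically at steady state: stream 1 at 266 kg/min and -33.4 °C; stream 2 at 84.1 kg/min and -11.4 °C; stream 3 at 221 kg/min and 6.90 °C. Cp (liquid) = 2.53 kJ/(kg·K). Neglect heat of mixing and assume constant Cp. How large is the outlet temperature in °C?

T_out = -14.6 °C

No heat crosses the boundary, so H_out = H_in.
T_out = Σ ṁᵢCp,ᵢTᵢ / Σ ṁᵢCp,ᵢ
      = -21045 / 1444.9 = -14.565 °C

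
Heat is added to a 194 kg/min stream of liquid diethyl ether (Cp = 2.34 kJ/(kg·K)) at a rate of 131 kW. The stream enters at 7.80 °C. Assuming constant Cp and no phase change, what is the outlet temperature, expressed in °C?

Q = 131 kW = 7860 kJ/min
ΔT = Q/(ṁ·Cp) = 7860/(194×2.34) = 17.314 K
T_out = 7.80 + 17.314 = 25.114 °C

T_out = 25.1 °C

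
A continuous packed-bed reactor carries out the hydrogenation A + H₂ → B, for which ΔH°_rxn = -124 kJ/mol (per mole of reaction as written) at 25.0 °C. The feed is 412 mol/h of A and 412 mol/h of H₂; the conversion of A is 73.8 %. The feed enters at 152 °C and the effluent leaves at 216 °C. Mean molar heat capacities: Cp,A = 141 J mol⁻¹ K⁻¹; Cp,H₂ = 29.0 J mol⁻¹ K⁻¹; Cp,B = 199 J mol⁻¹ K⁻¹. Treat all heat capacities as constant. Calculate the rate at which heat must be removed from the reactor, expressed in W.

Extent of reaction ξ = 0.738 × 412 = 304.06 mol/h
Reaction term: ξ·ΔH°_rxn = 304.06 × -124 = -37703 kJ/h
Sensible, feed 152→25 °C: -8895.1 kJ/h
Outlet flows (mol/h): A 107.94, H₂ 107.94, B 304.06
Sensible, products 25→216 °C: 15062 kJ/h
Q = ΔH = -31536 kJ/h = -8.7601 kW
Heat removed = 8760.1 W

Q_out = 8760 W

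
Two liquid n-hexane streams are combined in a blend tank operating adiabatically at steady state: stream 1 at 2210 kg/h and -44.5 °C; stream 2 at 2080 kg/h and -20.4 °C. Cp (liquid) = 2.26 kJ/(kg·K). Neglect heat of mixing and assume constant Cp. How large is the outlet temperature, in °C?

T_out = -32.8 °C

Adiabatic, steady state ⇒ Σ ṁᵢCp,ᵢ(T_out − Tᵢ) = 0
T_out = Σ ṁᵢCp,ᵢTᵢ / Σ ṁᵢCp,ᵢ
      = -318160 / 9695.4 = -32.815 °C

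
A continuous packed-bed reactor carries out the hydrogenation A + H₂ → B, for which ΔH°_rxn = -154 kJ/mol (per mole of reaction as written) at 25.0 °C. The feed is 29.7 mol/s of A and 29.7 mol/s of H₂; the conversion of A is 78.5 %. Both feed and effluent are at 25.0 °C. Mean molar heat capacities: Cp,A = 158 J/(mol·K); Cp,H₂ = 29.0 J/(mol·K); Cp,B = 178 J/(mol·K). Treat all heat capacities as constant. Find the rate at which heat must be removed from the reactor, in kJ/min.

Extent of reaction ξ = 0.785 × 29.7 = 23.314 mol/s
Reaction term: ξ·ΔH°_rxn = 23.314 × -154 = -3590.4 kJ/s
Q = ΔH = -3590.4 kJ/s = -3590.4 kW
Heat removed = 215430 kJ/min

Q_out = 215000 kJ/min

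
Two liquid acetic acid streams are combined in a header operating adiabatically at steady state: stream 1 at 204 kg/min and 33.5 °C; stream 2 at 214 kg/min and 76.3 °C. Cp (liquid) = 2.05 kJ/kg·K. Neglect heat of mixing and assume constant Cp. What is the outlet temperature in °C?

Energy balance with Q = 0: Σ ṁᵢCp,ᵢ(T_out − Tᵢ) = 0
T_out = Σ ṁᵢCp,ᵢTᵢ / Σ ṁᵢCp,ᵢ
      = 47483 / 856.9 = 55.412 °C

T_out = 55.4 °C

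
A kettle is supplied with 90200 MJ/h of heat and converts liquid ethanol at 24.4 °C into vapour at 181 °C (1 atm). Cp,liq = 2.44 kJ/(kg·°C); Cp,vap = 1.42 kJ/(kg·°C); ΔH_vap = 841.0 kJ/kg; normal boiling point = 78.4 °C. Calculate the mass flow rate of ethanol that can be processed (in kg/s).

Δh = 2.44×(78.4−24.4) + 841.0 + 1.42×(181−78.4) = 1118.5 kJ/kg
Q = 90200 MJ/h = 25056 kJ/s = 25056 kJ/s
ṁ = Q/Δh = 25056 / 1118.5 = 22.402 kg/s

ṁ = 22.4 kg/s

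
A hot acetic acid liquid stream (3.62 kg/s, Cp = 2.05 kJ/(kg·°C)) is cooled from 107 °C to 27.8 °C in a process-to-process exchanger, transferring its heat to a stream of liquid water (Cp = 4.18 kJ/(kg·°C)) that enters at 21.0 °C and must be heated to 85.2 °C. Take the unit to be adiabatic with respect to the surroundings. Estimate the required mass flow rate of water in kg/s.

Heat released by hot stream: Q = 3.62 × 2.05 × (107 − 27.8) = 587.74 kJ/s
Energy balance on cold side (adiabatic exchanger): Q = ṁ_c·Cp_c·(T_c,out − T_c,in)
ṁ_c = 587.74 / [4.18 × (85.2 − 21.0)] = 2.1902 kg/s

ṁ_c = 2.19 kg/s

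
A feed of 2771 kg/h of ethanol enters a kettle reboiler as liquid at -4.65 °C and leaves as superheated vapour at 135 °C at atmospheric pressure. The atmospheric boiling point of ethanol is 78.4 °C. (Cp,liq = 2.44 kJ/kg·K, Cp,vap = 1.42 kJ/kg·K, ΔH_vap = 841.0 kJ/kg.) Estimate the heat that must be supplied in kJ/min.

liquid -4.65→78.4 °C: 202.64 kJ/kg
vaporisation at 78.4 °C: 841 kJ/kg
vapour 78.4→135 °C: 80.372 kJ/kg
Δh = 202.64 + 841 + 80.372 = 1124 kJ/kg
Q = ṁ·Δh = 2771 kg/h × 1124 kJ/kg = 3.1146e+06 kJ/h
|Q| = 865.18 kW = 51911 kJ/min

Q = 51900 kJ/min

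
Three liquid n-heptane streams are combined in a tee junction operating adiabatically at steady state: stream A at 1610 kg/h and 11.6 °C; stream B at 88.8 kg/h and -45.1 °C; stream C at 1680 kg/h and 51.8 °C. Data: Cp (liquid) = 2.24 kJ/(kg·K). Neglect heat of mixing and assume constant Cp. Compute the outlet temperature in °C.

Energy balance with Q = 0: Σ ṁᵢCp,ᵢ(T_out − Tᵢ) = 0
Σ ṁᵢCp,ᵢTᵢ = 1610×2.24×11.6 + 88.8×2.24×-45.1 + 1680×2.24×51.8 = 227800
Σ ṁᵢCp,ᵢ = 1610×2.24 + 88.8×2.24 + 1680×2.24 = 7568.5
T_out = 227800 / 7568.5 = 30.098 °C

T_out = 30.1 °C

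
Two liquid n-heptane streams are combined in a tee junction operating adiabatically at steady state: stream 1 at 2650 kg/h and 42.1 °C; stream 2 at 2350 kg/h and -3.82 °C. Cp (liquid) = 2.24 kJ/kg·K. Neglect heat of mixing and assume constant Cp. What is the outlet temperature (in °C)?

Energy balance with Q = 0: Σ ṁᵢCp,ᵢ(T_out − Tᵢ) = 0
Σ ṁᵢCp,ᵢTᵢ = 2650×2.24×42.1 + 2350×2.24×-3.82 = 229800
Σ ṁᵢCp,ᵢ = 2650×2.24 + 2350×2.24 = 11200
T_out = 229800 / 11200 = 20.518 °C

T_out = 20.5 °C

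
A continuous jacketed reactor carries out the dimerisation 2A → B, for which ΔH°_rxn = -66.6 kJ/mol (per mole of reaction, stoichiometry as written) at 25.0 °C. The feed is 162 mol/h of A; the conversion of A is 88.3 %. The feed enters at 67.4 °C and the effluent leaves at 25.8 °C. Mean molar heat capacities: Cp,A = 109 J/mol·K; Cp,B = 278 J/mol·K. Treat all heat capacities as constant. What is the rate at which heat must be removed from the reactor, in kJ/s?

Extent of reaction ξ = 0.883 × 162 / 2 = 71.523 mol/h
Reaction term: ξ·ΔH°_rxn = 71.523 × -66.6 = -4763.4 kJ/h
Sensible, feed 67.4→25 °C: -748.7 kJ/h
Outlet flows (mol/h): A 18.954, B 71.523
Sensible, products 25→25.8 °C: 17.56 kJ/h
Q = ΔH = -5494.6 kJ/h = -1.5263 kW
Heat removed = 1.5263 kJ/s

Q_out = 1.53 kJ/s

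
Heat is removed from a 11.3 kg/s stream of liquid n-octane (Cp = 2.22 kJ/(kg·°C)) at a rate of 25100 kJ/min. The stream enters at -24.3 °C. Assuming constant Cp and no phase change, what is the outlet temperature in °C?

T_out = -41.0 °C

Q = 25100 kJ/min = 418.33 kJ/s
ΔT = Q/(ṁ·Cp) = 418.33/(11.3×2.22) = 16.676 K
T_out = -24.3 − 16.676 = -40.976 °C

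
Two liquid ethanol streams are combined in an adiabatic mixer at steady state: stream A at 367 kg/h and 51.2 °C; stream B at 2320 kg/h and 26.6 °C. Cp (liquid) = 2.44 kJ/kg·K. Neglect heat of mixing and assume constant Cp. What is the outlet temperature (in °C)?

T_out = 30.0 °C

Adiabatic, steady state ⇒ Σ ṁᵢCp,ᵢ(T_out − Tᵢ) = 0
T_out = Σ ṁᵢCp,ᵢTᵢ / Σ ṁᵢCp,ᵢ
      = 196430 / 6556.3 = 29.96 °C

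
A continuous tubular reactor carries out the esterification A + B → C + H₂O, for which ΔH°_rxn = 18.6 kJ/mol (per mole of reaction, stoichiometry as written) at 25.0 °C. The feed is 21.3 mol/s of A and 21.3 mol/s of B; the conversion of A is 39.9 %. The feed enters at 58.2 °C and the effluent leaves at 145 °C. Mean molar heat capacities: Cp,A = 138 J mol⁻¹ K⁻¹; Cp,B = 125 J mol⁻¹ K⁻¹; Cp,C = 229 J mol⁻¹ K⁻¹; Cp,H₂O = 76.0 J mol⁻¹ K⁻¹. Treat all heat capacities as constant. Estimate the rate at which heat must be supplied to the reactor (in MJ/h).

Extent of reaction ξ = 0.399 × 21.3 = 8.4987 mol/s
Reaction term: ξ·ΔH°_rxn = 8.4987 × 18.6 = 158.08 kJ/s
Sensible, feed 58.2→25 °C: -185.98 kJ/s
Outlet flows (mol/s): A 12.801, B 12.801, C 8.4987, H₂O 8.4987
Sensible, products 25→145 °C: 715.06 kJ/s
Q = ΔH = 687.15 kJ/s = 687.15 kW
Heat supplied = 2473.8 MJ/h

Q_in = 2470 MJ/h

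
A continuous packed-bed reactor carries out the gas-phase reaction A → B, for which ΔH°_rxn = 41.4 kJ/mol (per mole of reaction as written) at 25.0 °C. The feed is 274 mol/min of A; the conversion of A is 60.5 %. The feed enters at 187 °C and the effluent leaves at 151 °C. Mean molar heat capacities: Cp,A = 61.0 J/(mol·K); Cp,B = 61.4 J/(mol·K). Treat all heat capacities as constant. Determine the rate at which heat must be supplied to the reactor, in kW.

Q_in = 104 kW

Extent of reaction ξ = 0.605 × 274 = 165.77 mol/min
Reaction term: ξ·ΔH°_rxn = 165.77 × 41.4 = 6862.9 kJ/min
Sensible, feed 187→25 °C: -2707.7 kJ/min
Outlet flows (mol/min): A 108.23, B 165.77
Sensible, products 25→151 °C: 2114.3 kJ/min
Q = ΔH = 6269.5 kJ/min = 104.49 kW
Heat supplied = 104.49 kW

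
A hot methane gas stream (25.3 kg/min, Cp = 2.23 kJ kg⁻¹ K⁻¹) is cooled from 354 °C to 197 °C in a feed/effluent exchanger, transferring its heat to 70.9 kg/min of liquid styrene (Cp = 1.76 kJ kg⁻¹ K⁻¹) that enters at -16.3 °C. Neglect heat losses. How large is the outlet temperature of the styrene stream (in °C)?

T_c,out = 54.7 °C

Heat released by hot stream: Q = 25.3 × 2.23 × (354 − 197) = 8857.8 kJ/min
Energy balance on cold side (adiabatic exchanger): Q = ṁ_c·Cp_c·(T_c,out − T_c,in)
T_c,out = -16.3 + 8857.8/(70.9 × 1.76) = 54.685 °C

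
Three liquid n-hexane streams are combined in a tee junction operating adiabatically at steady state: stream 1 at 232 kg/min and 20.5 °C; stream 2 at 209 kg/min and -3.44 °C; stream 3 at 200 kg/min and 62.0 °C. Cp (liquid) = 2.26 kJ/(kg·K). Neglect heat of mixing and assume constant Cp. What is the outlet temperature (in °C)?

No heat crosses the boundary, so H_out = H_in.
Σ ṁᵢCp,ᵢTᵢ = 232×2.26×20.5 + 209×2.26×-3.44 + 200×2.26×62.0 = 37148
Σ ṁᵢCp,ᵢ = 232×2.26 + 209×2.26 + 200×2.26 = 1448.7
T_out = 37148 / 1448.7 = 25.643 °C

T_out = 25.6 °C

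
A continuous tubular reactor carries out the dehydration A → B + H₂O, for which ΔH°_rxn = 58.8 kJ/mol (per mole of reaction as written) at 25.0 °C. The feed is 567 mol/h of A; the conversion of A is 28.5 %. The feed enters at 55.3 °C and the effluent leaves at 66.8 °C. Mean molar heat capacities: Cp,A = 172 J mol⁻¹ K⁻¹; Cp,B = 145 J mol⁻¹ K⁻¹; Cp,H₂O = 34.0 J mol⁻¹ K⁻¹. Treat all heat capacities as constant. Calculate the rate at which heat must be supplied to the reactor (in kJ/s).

Q_in = 2.96 kJ/s

Extent of reaction ξ = 0.285 × 567 = 161.59 mol/h
Reaction term: ξ·ΔH°_rxn = 161.59 × 58.8 = 9501.8 kJ/h
Sensible, feed 55.3→25 °C: -2955 kJ/h
Outlet flows (mol/h): A 405.4, B 161.59, H₂O 161.59
Sensible, products 25→66.8 °C: 4123.8 kJ/h
Q = ΔH = 10671 kJ/h = 2.9641 kW
Heat supplied = 2.9641 kJ/s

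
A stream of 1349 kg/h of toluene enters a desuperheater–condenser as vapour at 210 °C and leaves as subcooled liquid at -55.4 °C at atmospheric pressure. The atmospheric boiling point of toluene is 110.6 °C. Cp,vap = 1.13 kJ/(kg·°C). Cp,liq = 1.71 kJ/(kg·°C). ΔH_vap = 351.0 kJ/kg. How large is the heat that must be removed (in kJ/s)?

vapour 210→110.6 °C: -112.32 kJ/kg
condensation at 110.6 °C: -351 kJ/kg
liquid 110.6→-55.4 °C: -283.86 kJ/kg
Δh = -112.32 + -351 + -283.86 = -747.18 kJ/kg
Q = ṁ·Δh = 1349 kg/h × -747.18 kJ/kg = -1.0079e+06 kJ/h
|Q| = 279.99 kW

Q_c = 280 kJ/s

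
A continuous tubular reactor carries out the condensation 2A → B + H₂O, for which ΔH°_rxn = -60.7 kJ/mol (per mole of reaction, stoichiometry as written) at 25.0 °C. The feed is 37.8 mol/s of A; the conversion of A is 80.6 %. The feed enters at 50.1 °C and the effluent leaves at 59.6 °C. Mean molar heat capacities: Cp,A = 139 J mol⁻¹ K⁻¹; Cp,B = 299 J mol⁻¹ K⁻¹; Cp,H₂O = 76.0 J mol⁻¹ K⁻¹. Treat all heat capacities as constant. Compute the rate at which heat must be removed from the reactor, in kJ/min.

Extent of reaction ξ = 0.806 × 37.8 / 2 = 15.233 mol/s
Reaction term: ξ·ΔH°_rxn = 15.233 × -60.7 = -924.67 kJ/s
Sensible, feed 50.1→25 °C: -131.88 kJ/s
Outlet flows (mol/s): A 7.3332, B 15.233, H₂O 15.233
Sensible, products 25→59.6 °C: 232.92 kJ/s
Q = ΔH = -823.63 kJ/s = -823.63 kW
Heat removed = 49418 kJ/min

Q_out = 49400 kJ/min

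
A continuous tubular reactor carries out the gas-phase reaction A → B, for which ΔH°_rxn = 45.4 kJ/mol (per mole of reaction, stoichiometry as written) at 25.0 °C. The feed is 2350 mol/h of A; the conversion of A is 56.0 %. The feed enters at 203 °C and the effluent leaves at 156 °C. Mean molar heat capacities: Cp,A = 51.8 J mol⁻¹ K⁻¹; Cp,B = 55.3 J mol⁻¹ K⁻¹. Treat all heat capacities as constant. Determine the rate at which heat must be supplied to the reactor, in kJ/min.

Extent of reaction ξ = 0.560 × 2350 = 1316 mol/h
Reaction term: ξ·ΔH°_rxn = 1316 × 45.4 = 59746 kJ/h
Sensible, feed 203→25 °C: -21668 kJ/h
Outlet flows (mol/h): A 1034, B 1316
Sensible, products 25→156 °C: 16550 kJ/h
Q = ΔH = 54628 kJ/h = 15.175 kW
Heat supplied = 910.47 kJ/min

Q_in = 910 kJ/min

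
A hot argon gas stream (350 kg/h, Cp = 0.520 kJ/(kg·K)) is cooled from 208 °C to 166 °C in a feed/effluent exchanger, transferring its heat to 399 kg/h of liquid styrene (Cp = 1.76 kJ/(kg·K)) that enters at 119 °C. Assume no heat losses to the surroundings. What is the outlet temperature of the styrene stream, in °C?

Heat released by hot stream: Q = 350 × 0.520 × (208 − 166) = 7644 kJ/h
Energy balance on cold side (adiabatic exchanger): Q = ṁ_c·Cp_c·(T_c,out − T_c,in)
T_c,out = 119 + 7644/(399 × 1.76) = 129.89 °C

T_c,out = 130 °C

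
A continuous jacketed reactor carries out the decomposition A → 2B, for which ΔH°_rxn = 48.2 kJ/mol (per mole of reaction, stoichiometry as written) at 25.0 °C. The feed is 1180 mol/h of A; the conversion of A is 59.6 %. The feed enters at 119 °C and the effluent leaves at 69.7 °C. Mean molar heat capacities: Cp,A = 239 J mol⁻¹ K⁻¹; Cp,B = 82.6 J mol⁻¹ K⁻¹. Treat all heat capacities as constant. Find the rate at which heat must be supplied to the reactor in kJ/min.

Extent of reaction ξ = 0.596 × 1180 = 703.28 mol/h
Reaction term: ξ·ΔH°_rxn = 703.28 × 48.2 = 33898 kJ/h
Sensible, feed 119→25 °C: -26510 kJ/h
Outlet flows (mol/h): A 476.72, B 1406.6
Sensible, products 25→69.7 °C: 10286 kJ/h
Q = ΔH = 17674 kJ/h = 4.9096 kW
Heat supplied = 294.57 kJ/min

Q_in = 295 kJ/min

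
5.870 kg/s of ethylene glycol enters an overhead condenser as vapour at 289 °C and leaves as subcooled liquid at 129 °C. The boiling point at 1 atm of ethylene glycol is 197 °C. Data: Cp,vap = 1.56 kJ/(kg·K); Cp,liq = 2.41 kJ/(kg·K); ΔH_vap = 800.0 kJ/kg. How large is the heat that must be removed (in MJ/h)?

vapour 289→197 °C: -143.52 kJ/kg
condensation at 197 °C: -800 kJ/kg
liquid 197→129 °C: -163.88 kJ/kg
Δh = -143.52 + -800 + -163.88 = -1107.4 kJ/kg
Q = ṁ·Δh = 5.870 kg/s × -1107.4 kJ/kg = -6500.4 kJ/s
|Q| = 6500.4 kW = 23402 MJ/h

Q_c = 23400 MJ/h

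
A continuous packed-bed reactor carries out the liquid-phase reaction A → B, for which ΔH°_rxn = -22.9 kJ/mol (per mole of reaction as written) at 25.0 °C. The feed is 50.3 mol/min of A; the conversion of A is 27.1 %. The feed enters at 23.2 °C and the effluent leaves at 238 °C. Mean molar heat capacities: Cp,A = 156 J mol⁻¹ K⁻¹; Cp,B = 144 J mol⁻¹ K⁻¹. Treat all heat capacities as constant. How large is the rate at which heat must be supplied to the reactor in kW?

Extent of reaction ξ = 0.271 × 50.3 = 13.631 mol/min
Reaction term: ξ·ΔH°_rxn = 13.631 × -22.9 = -312.16 kJ/min
Sensible, feed 23.2→25 °C: 14.124 kJ/min
Outlet flows (mol/min): A 36.669, B 13.631
Sensible, products 25→238 °C: 1636.5 kJ/min
Q = ΔH = 1338.5 kJ/min = 22.308 kW
Heat supplied = 22.308 kW

Q_in = 22.3 kW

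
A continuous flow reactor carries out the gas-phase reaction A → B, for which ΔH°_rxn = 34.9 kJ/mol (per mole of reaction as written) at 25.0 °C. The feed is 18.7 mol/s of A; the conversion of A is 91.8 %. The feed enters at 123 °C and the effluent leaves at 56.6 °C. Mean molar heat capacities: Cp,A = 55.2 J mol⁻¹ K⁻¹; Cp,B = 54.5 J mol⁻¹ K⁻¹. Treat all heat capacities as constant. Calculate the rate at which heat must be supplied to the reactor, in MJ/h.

Q_in = 1910 MJ/h

Extent of reaction ξ = 0.918 × 18.7 = 17.167 mol/s
Reaction term: ξ·ΔH°_rxn = 17.167 × 34.9 = 599.11 kJ/s
Sensible, feed 123→25 °C: -101.16 kJ/s
Outlet flows (mol/s): A 1.5334, B 17.167
Sensible, products 25→56.6 °C: 32.239 kJ/s
Q = ΔH = 530.19 kJ/s = 530.19 kW
Heat supplied = 1908.7 MJ/h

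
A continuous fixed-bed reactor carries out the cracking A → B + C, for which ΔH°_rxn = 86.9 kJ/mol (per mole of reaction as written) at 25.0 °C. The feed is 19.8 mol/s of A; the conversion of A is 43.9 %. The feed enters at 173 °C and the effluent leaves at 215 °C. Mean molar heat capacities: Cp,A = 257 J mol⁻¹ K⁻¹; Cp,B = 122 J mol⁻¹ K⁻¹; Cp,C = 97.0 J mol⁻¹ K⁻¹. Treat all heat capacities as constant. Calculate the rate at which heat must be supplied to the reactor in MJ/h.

Extent of reaction ξ = 0.439 × 19.8 = 8.6922 mol/s
Reaction term: ξ·ΔH°_rxn = 8.6922 × 86.9 = 755.35 kJ/s
Sensible, feed 173→25 °C: -753.11 kJ/s
Outlet flows (mol/s): A 11.108, B 8.6922, C 8.6922
Sensible, products 25→215 °C: 904.08 kJ/s
Q = ΔH = 906.32 kJ/s = 906.32 kW
Heat supplied = 3262.7 MJ/h

Q_in = 3260 MJ/h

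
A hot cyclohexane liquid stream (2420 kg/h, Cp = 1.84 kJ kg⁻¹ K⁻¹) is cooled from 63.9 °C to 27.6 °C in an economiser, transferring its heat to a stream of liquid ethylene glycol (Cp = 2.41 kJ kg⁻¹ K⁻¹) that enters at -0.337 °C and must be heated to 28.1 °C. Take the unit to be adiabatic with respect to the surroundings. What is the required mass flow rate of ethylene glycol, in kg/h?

ṁ_c = 2360 kg/h

Heat released by hot stream: Q = 2420 × 1.84 × (63.9 − 27.6) = 161640 kJ/h
Energy balance on cold side (adiabatic exchanger): Q = ṁ_c·Cp_c·(T_c,out − T_c,in)
ṁ_c = 161640 / [2.41 × (28.1 − -0.337)] = 2358.5 kg/h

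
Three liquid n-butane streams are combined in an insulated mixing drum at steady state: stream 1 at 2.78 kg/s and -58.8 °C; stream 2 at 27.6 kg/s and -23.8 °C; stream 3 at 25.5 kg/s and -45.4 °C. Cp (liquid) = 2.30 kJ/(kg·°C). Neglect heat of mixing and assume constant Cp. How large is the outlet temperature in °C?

Energy balance with Q = 0: Σ ṁᵢCp,ᵢ(T_out − Tᵢ) = 0
Σ ṁᵢCp,ᵢTᵢ = 2.78×2.30×-58.8 + 27.6×2.30×-23.8 + 25.5×2.30×-45.4 = -4549.5
Σ ṁᵢCp,ᵢ = 2.78×2.30 + 27.6×2.30 + 25.5×2.30 = 128.52
T_out = -4549.5 / 128.52 = -35.398 °C

T_out = -35.4 °C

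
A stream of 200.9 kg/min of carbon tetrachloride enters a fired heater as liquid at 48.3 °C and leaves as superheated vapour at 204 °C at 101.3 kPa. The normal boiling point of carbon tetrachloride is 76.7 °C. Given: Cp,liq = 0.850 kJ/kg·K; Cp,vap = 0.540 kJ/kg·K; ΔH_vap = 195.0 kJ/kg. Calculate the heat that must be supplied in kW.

Q = 964 kW

liquid 48.3→76.7 °C: 24.14 kJ/kg
vaporisation at 76.7 °C: 195 kJ/kg
vapour 76.7→204 °C: 68.742 kJ/kg
Δh = 24.14 + 195 + 68.742 = 287.88 kJ/kg
Q = ṁ·Δh = 200.9 kg/min × 287.88 kJ/kg = 57835 kJ/min
|Q| = 963.92 kW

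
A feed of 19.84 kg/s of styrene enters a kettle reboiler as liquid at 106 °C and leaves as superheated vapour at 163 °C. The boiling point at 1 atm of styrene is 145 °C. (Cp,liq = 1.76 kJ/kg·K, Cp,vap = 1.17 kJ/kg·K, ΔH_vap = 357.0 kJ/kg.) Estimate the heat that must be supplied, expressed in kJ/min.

liquid 106→145 °C: 68.64 kJ/kg
vaporisation at 145 °C: 357 kJ/kg
vapour 145→163 °C: 21.06 kJ/kg
Δh = 68.64 + 357 + 21.06 = 446.7 kJ/kg
Q = ṁ·Δh = 19.84 kg/s × 446.7 kJ/kg = 8862.5 kJ/s
|Q| = 8862.5 kW = 531750 kJ/min

Q = 532000 kJ/min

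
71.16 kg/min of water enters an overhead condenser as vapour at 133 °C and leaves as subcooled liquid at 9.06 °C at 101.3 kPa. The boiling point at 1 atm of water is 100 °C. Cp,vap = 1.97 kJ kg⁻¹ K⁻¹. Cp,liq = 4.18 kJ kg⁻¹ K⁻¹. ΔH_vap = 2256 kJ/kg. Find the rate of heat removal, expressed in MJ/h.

Q_c = 11500 MJ/h

vapour 133→100 °C: -65.01 kJ/kg
condensation at 100 °C: -2256 kJ/kg
liquid 100→9.06 °C: -380.13 kJ/kg
Δh = -65.01 + -2256 + -380.13 = -2701.1 kJ/kg
Q = ṁ·Δh = 71.16 kg/min × -2701.1 kJ/kg = -192210 kJ/min
|Q| = 3203.6 kW = 11533 MJ/h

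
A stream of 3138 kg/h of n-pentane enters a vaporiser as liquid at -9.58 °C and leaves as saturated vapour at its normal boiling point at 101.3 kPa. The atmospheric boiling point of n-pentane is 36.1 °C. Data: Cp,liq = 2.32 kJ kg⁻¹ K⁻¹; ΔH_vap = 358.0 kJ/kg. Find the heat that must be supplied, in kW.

liquid -9.58→36.1 °C: 105.98 kJ/kg
vaporisation at 36.1 °C: 358 kJ/kg
Δh = 105.98 + 358 = 463.98 kJ/kg
Q = ṁ·Δh = 3138 kg/h × 463.98 kJ/kg = 1.456e+06 kJ/h
|Q| = 404.43 kW

Q = 404 kW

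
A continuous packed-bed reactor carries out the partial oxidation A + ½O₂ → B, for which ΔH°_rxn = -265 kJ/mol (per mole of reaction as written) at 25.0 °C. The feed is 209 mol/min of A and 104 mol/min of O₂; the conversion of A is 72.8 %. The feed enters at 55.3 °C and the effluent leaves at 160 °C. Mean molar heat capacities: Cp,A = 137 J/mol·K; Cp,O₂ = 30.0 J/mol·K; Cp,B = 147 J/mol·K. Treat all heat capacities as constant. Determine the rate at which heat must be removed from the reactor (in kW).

Q_out = 618 kW

Extent of reaction ξ = 0.728 × 209 = 152.15 mol/min
Reaction term: ξ·ΔH°_rxn = 152.15 × -265 = -40320 kJ/min
Sensible, feed 55.3→25 °C: -962.12 kJ/min
Outlet flows (mol/min): A 56.848, O₂ 27.924, B 152.15
Sensible, products 25→160 °C: 4184 kJ/min
Q = ΔH = -37098 kJ/min = -618.31 kW
Heat removed = 618.31 kW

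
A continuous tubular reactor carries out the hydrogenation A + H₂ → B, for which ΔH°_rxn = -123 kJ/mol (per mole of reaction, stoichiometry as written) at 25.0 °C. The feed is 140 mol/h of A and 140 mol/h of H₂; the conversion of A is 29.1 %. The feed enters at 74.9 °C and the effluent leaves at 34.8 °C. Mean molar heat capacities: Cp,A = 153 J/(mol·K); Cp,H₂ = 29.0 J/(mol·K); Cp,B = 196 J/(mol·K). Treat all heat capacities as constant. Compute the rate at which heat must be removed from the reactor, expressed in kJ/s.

Q_out = 1.67 kJ/s

Extent of reaction ξ = 0.291 × 140 = 40.74 mol/h
Reaction term: ξ·ΔH°_rxn = 40.74 × -123 = -5011 kJ/h
Sensible, feed 74.9→25 °C: -1271.5 kJ/h
Outlet flows (mol/h): A 99.26, H₂ 99.26, B 40.74
Sensible, products 25→34.8 °C: 255.29 kJ/h
Q = ΔH = -6027.2 kJ/h = -1.6742 kW
Heat removed = 1.6742 kJ/s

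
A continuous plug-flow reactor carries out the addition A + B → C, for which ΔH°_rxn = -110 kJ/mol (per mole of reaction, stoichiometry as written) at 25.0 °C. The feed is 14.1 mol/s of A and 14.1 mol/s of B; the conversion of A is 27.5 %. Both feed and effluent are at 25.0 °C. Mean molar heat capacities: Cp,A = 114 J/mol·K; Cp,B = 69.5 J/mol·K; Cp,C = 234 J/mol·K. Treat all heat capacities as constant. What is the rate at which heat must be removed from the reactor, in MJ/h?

Q_out = 1540 MJ/h

Extent of reaction ξ = 0.275 × 14.1 = 3.8775 mol/s
Reaction term: ξ·ΔH°_rxn = 3.8775 × -110 = -426.53 kJ/s
Q = ΔH = -426.53 kJ/s = -426.53 kW
Heat removed = 1535.5 MJ/h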